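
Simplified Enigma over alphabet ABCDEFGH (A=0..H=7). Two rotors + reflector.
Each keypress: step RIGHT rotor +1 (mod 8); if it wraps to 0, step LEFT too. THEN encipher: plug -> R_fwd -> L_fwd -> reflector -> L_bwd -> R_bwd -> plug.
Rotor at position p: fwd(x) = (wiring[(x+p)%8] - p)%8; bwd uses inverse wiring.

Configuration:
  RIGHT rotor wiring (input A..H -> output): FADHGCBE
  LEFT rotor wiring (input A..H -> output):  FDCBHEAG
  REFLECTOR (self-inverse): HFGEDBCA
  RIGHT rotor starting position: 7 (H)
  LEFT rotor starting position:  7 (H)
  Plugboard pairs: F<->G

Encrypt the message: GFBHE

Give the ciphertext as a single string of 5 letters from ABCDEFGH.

Answer: DGABC

Derivation:
Char 1 ('G'): step: R->0, L->0 (L advanced); G->plug->F->R->C->L->C->refl->G->L'->H->R'->D->plug->D
Char 2 ('F'): step: R->1, L=0; F->plug->G->R->D->L->B->refl->F->L'->A->R'->F->plug->G
Char 3 ('B'): step: R->2, L=0; B->plug->B->R->F->L->E->refl->D->L'->B->R'->A->plug->A
Char 4 ('H'): step: R->3, L=0; H->plug->H->R->A->L->F->refl->B->L'->D->R'->B->plug->B
Char 5 ('E'): step: R->4, L=0; E->plug->E->R->B->L->D->refl->E->L'->F->R'->C->plug->C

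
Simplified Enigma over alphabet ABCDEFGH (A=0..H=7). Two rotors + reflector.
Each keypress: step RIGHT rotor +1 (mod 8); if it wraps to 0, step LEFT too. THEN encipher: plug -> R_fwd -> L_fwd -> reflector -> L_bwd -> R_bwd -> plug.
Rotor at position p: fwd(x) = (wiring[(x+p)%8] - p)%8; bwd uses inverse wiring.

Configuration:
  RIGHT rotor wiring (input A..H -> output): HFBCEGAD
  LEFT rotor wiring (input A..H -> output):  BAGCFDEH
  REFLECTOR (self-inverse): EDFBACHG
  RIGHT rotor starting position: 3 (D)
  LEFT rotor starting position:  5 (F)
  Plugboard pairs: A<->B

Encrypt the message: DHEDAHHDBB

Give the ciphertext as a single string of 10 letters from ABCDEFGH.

Answer: EADCEABFHD

Derivation:
Char 1 ('D'): step: R->4, L=5; D->plug->D->R->H->L->A->refl->E->L'->D->R'->E->plug->E
Char 2 ('H'): step: R->5, L=5; H->plug->H->R->H->L->A->refl->E->L'->D->R'->B->plug->A
Char 3 ('E'): step: R->6, L=5; E->plug->E->R->D->L->E->refl->A->L'->H->R'->D->plug->D
Char 4 ('D'): step: R->7, L=5; D->plug->D->R->C->L->C->refl->F->L'->G->R'->C->plug->C
Char 5 ('A'): step: R->0, L->6 (L advanced); A->plug->B->R->F->L->E->refl->A->L'->E->R'->E->plug->E
Char 6 ('H'): step: R->1, L=6; H->plug->H->R->G->L->H->refl->G->L'->A->R'->B->plug->A
Char 7 ('H'): step: R->2, L=6; H->plug->H->R->D->L->C->refl->F->L'->H->R'->A->plug->B
Char 8 ('D'): step: R->3, L=6; D->plug->D->R->F->L->E->refl->A->L'->E->R'->F->plug->F
Char 9 ('B'): step: R->4, L=6; B->plug->A->R->A->L->G->refl->H->L'->G->R'->H->plug->H
Char 10 ('B'): step: R->5, L=6; B->plug->A->R->B->L->B->refl->D->L'->C->R'->D->plug->D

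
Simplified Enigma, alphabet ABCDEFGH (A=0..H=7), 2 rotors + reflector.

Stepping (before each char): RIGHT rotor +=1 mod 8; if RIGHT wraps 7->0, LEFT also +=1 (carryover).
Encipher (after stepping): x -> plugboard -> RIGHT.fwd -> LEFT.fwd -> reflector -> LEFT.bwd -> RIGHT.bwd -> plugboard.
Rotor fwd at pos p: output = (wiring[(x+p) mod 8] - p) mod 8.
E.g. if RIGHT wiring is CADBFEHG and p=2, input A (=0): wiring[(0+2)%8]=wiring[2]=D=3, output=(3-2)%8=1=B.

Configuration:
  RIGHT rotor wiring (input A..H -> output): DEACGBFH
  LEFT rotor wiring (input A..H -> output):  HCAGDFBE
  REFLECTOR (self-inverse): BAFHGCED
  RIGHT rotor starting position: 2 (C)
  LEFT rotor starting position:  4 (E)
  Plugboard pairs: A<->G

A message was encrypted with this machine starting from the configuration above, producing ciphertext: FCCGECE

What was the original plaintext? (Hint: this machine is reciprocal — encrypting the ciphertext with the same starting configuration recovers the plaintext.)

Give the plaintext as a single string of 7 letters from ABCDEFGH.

Answer: EDEEDEA

Derivation:
Char 1 ('F'): step: R->3, L=4; F->plug->F->R->A->L->H->refl->D->L'->E->R'->E->plug->E
Char 2 ('C'): step: R->4, L=4; C->plug->C->R->B->L->B->refl->A->L'->D->R'->D->plug->D
Char 3 ('C'): step: R->5, L=4; C->plug->C->R->C->L->F->refl->C->L'->H->R'->E->plug->E
Char 4 ('G'): step: R->6, L=4; G->plug->A->R->H->L->C->refl->F->L'->C->R'->E->plug->E
Char 5 ('E'): step: R->7, L=4; E->plug->E->R->D->L->A->refl->B->L'->B->R'->D->plug->D
Char 6 ('C'): step: R->0, L->5 (L advanced); C->plug->C->R->A->L->A->refl->B->L'->G->R'->E->plug->E
Char 7 ('E'): step: R->1, L=5; E->plug->E->R->A->L->A->refl->B->L'->G->R'->G->plug->A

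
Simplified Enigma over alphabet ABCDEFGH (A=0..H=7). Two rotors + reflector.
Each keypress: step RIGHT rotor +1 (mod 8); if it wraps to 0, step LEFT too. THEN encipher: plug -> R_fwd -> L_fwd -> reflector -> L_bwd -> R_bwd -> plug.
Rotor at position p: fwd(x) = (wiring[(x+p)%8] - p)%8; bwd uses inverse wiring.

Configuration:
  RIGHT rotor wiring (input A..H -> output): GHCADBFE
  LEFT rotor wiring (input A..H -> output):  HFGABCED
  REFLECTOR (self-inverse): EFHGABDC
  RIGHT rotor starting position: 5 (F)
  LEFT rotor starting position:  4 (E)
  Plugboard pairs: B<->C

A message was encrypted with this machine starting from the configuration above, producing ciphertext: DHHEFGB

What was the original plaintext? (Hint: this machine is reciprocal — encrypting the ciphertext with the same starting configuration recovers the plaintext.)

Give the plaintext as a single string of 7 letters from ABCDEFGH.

Answer: EDCHCHF

Derivation:
Char 1 ('D'): step: R->6, L=4; D->plug->D->R->B->L->G->refl->D->L'->E->R'->E->plug->E
Char 2 ('H'): step: R->7, L=4; H->plug->H->R->G->L->C->refl->H->L'->D->R'->D->plug->D
Char 3 ('H'): step: R->0, L->5 (L advanced); H->plug->H->R->E->L->A->refl->E->L'->H->R'->B->plug->C
Char 4 ('E'): step: R->1, L=5; E->plug->E->R->A->L->F->refl->B->L'->F->R'->H->plug->H
Char 5 ('F'): step: R->2, L=5; F->plug->F->R->C->L->G->refl->D->L'->G->R'->B->plug->C
Char 6 ('G'): step: R->3, L=5; G->plug->G->R->E->L->A->refl->E->L'->H->R'->H->plug->H
Char 7 ('B'): step: R->4, L=5; B->plug->C->R->B->L->H->refl->C->L'->D->R'->F->plug->F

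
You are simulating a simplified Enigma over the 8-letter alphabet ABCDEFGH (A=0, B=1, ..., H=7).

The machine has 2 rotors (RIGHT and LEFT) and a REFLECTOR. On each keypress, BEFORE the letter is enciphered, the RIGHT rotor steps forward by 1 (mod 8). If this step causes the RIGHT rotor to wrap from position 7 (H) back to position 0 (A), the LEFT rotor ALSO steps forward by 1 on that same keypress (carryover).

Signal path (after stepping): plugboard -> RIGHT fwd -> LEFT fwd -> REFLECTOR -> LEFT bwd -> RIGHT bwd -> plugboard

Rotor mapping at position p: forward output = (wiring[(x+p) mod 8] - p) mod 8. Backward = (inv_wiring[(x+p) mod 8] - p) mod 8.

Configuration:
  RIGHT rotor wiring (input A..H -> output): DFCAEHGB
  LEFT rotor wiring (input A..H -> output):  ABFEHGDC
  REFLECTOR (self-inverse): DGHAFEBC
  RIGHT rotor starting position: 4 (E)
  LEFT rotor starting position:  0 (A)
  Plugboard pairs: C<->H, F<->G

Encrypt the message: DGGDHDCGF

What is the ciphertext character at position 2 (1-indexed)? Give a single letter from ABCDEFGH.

Char 1 ('D'): step: R->5, L=0; D->plug->D->R->G->L->D->refl->A->L'->A->R'->E->plug->E
Char 2 ('G'): step: R->6, L=0; G->plug->F->R->C->L->F->refl->E->L'->D->R'->B->plug->B

B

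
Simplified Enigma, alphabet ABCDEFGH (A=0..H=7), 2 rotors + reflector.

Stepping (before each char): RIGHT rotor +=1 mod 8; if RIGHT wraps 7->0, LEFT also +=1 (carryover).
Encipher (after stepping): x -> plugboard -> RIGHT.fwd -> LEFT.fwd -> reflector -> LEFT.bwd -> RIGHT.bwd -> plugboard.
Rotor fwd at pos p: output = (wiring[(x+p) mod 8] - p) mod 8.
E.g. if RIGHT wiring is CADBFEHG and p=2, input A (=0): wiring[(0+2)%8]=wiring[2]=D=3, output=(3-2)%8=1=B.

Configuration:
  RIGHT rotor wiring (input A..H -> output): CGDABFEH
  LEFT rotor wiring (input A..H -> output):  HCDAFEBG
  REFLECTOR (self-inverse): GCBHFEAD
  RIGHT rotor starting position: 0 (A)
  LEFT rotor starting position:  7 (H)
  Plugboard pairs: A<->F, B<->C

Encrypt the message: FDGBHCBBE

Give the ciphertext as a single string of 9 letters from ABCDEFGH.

Answer: HCCACEDHF

Derivation:
Char 1 ('F'): step: R->1, L=7; F->plug->A->R->F->L->G->refl->A->L'->B->R'->H->plug->H
Char 2 ('D'): step: R->2, L=7; D->plug->D->R->D->L->E->refl->F->L'->G->R'->B->plug->C
Char 3 ('G'): step: R->3, L=7; G->plug->G->R->D->L->E->refl->F->L'->G->R'->B->plug->C
Char 4 ('B'): step: R->4, L=7; B->plug->C->R->A->L->H->refl->D->L'->C->R'->F->plug->A
Char 5 ('H'): step: R->5, L=7; H->plug->H->R->E->L->B->refl->C->L'->H->R'->B->plug->C
Char 6 ('C'): step: R->6, L=7; C->plug->B->R->B->L->A->refl->G->L'->F->R'->E->plug->E
Char 7 ('B'): step: R->7, L=7; B->plug->C->R->H->L->C->refl->B->L'->E->R'->D->plug->D
Char 8 ('B'): step: R->0, L->0 (L advanced); B->plug->C->R->D->L->A->refl->G->L'->H->R'->H->plug->H
Char 9 ('E'): step: R->1, L=0; E->plug->E->R->E->L->F->refl->E->L'->F->R'->A->plug->F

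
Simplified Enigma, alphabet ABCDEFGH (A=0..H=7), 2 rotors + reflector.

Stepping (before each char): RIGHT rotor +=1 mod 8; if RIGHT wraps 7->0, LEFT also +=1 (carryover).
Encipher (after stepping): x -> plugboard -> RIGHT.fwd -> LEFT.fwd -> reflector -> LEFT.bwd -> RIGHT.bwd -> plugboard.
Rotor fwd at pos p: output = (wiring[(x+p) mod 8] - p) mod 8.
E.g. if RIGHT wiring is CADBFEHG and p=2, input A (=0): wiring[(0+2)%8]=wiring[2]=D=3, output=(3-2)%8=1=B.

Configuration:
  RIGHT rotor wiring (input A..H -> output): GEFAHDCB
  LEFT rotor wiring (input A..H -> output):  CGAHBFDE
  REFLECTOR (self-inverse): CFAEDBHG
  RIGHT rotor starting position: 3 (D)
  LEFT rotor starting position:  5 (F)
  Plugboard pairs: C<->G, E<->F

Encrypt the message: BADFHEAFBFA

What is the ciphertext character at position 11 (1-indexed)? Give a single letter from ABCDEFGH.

Char 1 ('B'): step: R->4, L=5; B->plug->B->R->H->L->E->refl->D->L'->F->R'->D->plug->D
Char 2 ('A'): step: R->5, L=5; A->plug->A->R->G->L->C->refl->A->L'->A->R'->F->plug->E
Char 3 ('D'): step: R->6, L=5; D->plug->D->R->G->L->C->refl->A->L'->A->R'->C->plug->G
Char 4 ('F'): step: R->7, L=5; F->plug->E->R->B->L->G->refl->H->L'->C->R'->A->plug->A
Char 5 ('H'): step: R->0, L->6 (L advanced); H->plug->H->R->B->L->G->refl->H->L'->H->R'->E->plug->F
Char 6 ('E'): step: R->1, L=6; E->plug->F->R->B->L->G->refl->H->L'->H->R'->C->plug->G
Char 7 ('A'): step: R->2, L=6; A->plug->A->R->D->L->A->refl->C->L'->E->R'->G->plug->C
Char 8 ('F'): step: R->3, L=6; F->plug->E->R->G->L->D->refl->E->L'->C->R'->H->plug->H
Char 9 ('B'): step: R->4, L=6; B->plug->B->R->H->L->H->refl->G->L'->B->R'->G->plug->C
Char 10 ('F'): step: R->5, L=6; F->plug->E->R->H->L->H->refl->G->L'->B->R'->D->plug->D
Char 11 ('A'): step: R->6, L=6; A->plug->A->R->E->L->C->refl->A->L'->D->R'->B->plug->B

B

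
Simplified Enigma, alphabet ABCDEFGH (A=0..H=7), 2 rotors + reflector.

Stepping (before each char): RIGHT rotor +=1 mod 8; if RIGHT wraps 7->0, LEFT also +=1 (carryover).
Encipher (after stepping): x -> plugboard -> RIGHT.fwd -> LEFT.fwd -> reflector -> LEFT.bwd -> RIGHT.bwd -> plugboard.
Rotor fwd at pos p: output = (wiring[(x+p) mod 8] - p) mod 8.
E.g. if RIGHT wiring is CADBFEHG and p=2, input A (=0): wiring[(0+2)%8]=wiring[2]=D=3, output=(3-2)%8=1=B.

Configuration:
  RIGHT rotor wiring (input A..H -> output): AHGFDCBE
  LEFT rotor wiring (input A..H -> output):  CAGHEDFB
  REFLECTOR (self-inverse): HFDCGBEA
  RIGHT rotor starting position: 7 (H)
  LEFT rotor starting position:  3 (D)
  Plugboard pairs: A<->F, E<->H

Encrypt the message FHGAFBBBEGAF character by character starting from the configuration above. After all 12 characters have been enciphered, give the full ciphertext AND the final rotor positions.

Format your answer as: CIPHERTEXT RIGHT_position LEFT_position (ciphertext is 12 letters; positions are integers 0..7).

Answer: GAHGBFACCBDB 3 5

Derivation:
Char 1 ('F'): step: R->0, L->4 (L advanced); F->plug->A->R->A->L->A->refl->H->L'->B->R'->G->plug->G
Char 2 ('H'): step: R->1, L=4; H->plug->E->R->B->L->H->refl->A->L'->A->R'->F->plug->A
Char 3 ('G'): step: R->2, L=4; G->plug->G->R->G->L->C->refl->D->L'->H->R'->E->plug->H
Char 4 ('A'): step: R->3, L=4; A->plug->F->R->F->L->E->refl->G->L'->E->R'->G->plug->G
Char 5 ('F'): step: R->4, L=4; F->plug->A->R->H->L->D->refl->C->L'->G->R'->B->plug->B
Char 6 ('B'): step: R->5, L=4; B->plug->B->R->E->L->G->refl->E->L'->F->R'->A->plug->F
Char 7 ('B'): step: R->6, L=4; B->plug->B->R->G->L->C->refl->D->L'->H->R'->F->plug->A
Char 8 ('B'): step: R->7, L=4; B->plug->B->R->B->L->H->refl->A->L'->A->R'->C->plug->C
Char 9 ('E'): step: R->0, L->5 (L advanced); E->plug->H->R->E->L->D->refl->C->L'->G->R'->C->plug->C
Char 10 ('G'): step: R->1, L=5; G->plug->G->R->D->L->F->refl->B->L'->F->R'->B->plug->B
Char 11 ('A'): step: R->2, L=5; A->plug->F->R->C->L->E->refl->G->L'->A->R'->D->plug->D
Char 12 ('F'): step: R->3, L=5; F->plug->A->R->C->L->E->refl->G->L'->A->R'->B->plug->B
Final: ciphertext=GAHGBFACCBDB, RIGHT=3, LEFT=5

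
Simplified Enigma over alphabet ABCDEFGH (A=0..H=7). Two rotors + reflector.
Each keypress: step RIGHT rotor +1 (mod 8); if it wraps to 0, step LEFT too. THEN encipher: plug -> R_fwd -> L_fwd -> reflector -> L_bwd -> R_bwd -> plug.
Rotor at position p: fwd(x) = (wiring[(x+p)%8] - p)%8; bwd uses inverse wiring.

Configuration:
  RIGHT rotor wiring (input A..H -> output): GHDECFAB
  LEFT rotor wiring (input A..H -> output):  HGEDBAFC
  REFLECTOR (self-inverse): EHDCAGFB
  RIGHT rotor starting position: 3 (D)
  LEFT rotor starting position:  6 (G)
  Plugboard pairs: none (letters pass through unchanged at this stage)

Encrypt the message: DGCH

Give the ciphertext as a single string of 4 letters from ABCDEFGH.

Char 1 ('D'): step: R->4, L=6; D->plug->D->R->F->L->F->refl->G->L'->E->R'->C->plug->C
Char 2 ('G'): step: R->5, L=6; G->plug->G->R->H->L->C->refl->D->L'->G->R'->F->plug->F
Char 3 ('C'): step: R->6, L=6; C->plug->C->R->A->L->H->refl->B->L'->C->R'->A->plug->A
Char 4 ('H'): step: R->7, L=6; H->plug->H->R->B->L->E->refl->A->L'->D->R'->F->plug->F

Answer: CFAF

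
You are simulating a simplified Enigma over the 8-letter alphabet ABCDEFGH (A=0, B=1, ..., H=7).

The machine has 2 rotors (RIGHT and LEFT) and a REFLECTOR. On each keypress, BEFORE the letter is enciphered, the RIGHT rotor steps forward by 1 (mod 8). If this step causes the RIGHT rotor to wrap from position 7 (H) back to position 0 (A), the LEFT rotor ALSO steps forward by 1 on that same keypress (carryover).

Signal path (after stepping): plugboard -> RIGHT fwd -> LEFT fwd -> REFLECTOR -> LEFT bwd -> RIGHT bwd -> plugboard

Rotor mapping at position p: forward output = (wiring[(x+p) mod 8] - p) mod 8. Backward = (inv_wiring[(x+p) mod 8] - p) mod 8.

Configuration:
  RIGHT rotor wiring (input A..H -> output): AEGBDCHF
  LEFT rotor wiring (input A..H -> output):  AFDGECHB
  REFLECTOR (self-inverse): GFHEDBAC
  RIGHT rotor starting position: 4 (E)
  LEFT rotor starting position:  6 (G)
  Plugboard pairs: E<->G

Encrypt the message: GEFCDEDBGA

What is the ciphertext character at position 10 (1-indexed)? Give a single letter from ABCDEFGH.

Char 1 ('G'): step: R->5, L=6; G->plug->E->R->H->L->E->refl->D->L'->B->R'->F->plug->F
Char 2 ('E'): step: R->6, L=6; E->plug->G->R->F->L->A->refl->G->L'->G->R'->D->plug->D
Char 3 ('F'): step: R->7, L=6; F->plug->F->R->E->L->F->refl->B->L'->A->R'->H->plug->H
Char 4 ('C'): step: R->0, L->7 (L advanced); C->plug->C->R->G->L->D->refl->E->L'->D->R'->E->plug->G
Char 5 ('D'): step: R->1, L=7; D->plug->D->R->C->L->G->refl->A->L'->H->R'->H->plug->H
Char 6 ('E'): step: R->2, L=7; E->plug->G->R->G->L->D->refl->E->L'->D->R'->F->plug->F
Char 7 ('D'): step: R->3, L=7; D->plug->D->R->E->L->H->refl->C->L'->A->R'->B->plug->B
Char 8 ('B'): step: R->4, L=7; B->plug->B->R->G->L->D->refl->E->L'->D->R'->C->plug->C
Char 9 ('G'): step: R->5, L=7; G->plug->E->R->H->L->A->refl->G->L'->C->R'->B->plug->B
Char 10 ('A'): step: R->6, L=7; A->plug->A->R->B->L->B->refl->F->L'->F->R'->G->plug->E

E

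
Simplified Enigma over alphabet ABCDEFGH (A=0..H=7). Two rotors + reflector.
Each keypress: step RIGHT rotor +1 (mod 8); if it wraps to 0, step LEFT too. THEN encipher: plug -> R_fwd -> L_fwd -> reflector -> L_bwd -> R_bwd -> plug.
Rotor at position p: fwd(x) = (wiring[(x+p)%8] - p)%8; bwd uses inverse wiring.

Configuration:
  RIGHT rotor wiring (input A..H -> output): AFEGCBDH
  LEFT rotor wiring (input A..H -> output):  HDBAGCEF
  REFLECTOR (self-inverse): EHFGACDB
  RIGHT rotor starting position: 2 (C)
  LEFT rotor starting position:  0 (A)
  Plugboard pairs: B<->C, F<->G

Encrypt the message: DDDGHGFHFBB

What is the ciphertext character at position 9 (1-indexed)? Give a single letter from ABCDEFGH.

Char 1 ('D'): step: R->3, L=0; D->plug->D->R->A->L->H->refl->B->L'->C->R'->G->plug->F
Char 2 ('D'): step: R->4, L=0; D->plug->D->R->D->L->A->refl->E->L'->G->R'->A->plug->A
Char 3 ('D'): step: R->5, L=0; D->plug->D->R->D->L->A->refl->E->L'->G->R'->B->plug->C
Char 4 ('G'): step: R->6, L=0; G->plug->F->R->A->L->H->refl->B->L'->C->R'->C->plug->B
Char 5 ('H'): step: R->7, L=0; H->plug->H->R->E->L->G->refl->D->L'->B->R'->B->plug->C
Char 6 ('G'): step: R->0, L->1 (L advanced); G->plug->F->R->B->L->A->refl->E->L'->G->R'->D->plug->D
Char 7 ('F'): step: R->1, L=1; F->plug->G->R->G->L->E->refl->A->L'->B->R'->D->plug->D
Char 8 ('H'): step: R->2, L=1; H->plug->H->R->D->L->F->refl->C->L'->A->R'->C->plug->B
Char 9 ('F'): step: R->3, L=1; F->plug->G->R->C->L->H->refl->B->L'->E->R'->E->plug->E

E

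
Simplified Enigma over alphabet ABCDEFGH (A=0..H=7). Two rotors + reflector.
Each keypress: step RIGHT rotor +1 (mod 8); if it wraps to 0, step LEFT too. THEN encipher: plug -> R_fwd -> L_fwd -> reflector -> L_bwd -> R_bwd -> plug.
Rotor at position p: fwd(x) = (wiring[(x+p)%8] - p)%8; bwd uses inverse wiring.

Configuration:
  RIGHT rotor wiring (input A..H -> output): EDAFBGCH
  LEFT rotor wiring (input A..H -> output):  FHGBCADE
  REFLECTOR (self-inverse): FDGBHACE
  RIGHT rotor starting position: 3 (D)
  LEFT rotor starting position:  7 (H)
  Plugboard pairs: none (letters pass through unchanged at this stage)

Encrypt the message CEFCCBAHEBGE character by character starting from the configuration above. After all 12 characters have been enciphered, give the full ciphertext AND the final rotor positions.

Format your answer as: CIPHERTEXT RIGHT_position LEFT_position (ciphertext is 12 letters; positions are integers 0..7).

Char 1 ('C'): step: R->4, L=7; C->plug->C->R->G->L->B->refl->D->L'->F->R'->A->plug->A
Char 2 ('E'): step: R->5, L=7; E->plug->E->R->G->L->B->refl->D->L'->F->R'->B->plug->B
Char 3 ('F'): step: R->6, L=7; F->plug->F->R->H->L->E->refl->H->L'->D->R'->G->plug->G
Char 4 ('C'): step: R->7, L=7; C->plug->C->R->E->L->C->refl->G->L'->B->R'->D->plug->D
Char 5 ('C'): step: R->0, L->0 (L advanced); C->plug->C->R->A->L->F->refl->A->L'->F->R'->D->plug->D
Char 6 ('B'): step: R->1, L=0; B->plug->B->R->H->L->E->refl->H->L'->B->R'->F->plug->F
Char 7 ('A'): step: R->2, L=0; A->plug->A->R->G->L->D->refl->B->L'->D->R'->B->plug->B
Char 8 ('H'): step: R->3, L=0; H->plug->H->R->F->L->A->refl->F->L'->A->R'->G->plug->G
Char 9 ('E'): step: R->4, L=0; E->plug->E->R->A->L->F->refl->A->L'->F->R'->A->plug->A
Char 10 ('B'): step: R->5, L=0; B->plug->B->R->F->L->A->refl->F->L'->A->R'->G->plug->G
Char 11 ('G'): step: R->6, L=0; G->plug->G->R->D->L->B->refl->D->L'->G->R'->C->plug->C
Char 12 ('E'): step: R->7, L=0; E->plug->E->R->G->L->D->refl->B->L'->D->R'->H->plug->H
Final: ciphertext=ABGDDFBGAGCH, RIGHT=7, LEFT=0

Answer: ABGDDFBGAGCH 7 0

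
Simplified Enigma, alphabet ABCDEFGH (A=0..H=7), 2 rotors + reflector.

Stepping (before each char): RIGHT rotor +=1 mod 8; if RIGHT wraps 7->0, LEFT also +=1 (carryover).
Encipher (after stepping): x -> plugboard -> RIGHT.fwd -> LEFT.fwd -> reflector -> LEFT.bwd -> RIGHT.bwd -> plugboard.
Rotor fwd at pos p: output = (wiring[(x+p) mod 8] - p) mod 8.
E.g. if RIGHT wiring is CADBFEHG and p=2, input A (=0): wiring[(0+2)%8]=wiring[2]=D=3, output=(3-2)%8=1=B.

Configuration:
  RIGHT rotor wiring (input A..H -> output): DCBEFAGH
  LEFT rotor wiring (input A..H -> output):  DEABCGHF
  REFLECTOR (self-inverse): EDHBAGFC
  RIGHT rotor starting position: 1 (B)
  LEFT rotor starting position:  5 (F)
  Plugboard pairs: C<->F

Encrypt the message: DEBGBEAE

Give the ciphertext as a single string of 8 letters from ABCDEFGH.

Char 1 ('D'): step: R->2, L=5; D->plug->D->R->G->L->E->refl->A->L'->C->R'->B->plug->B
Char 2 ('E'): step: R->3, L=5; E->plug->E->R->E->L->H->refl->C->L'->B->R'->A->plug->A
Char 3 ('B'): step: R->4, L=5; B->plug->B->R->E->L->H->refl->C->L'->B->R'->A->plug->A
Char 4 ('G'): step: R->5, L=5; G->plug->G->R->H->L->F->refl->G->L'->D->R'->A->plug->A
Char 5 ('B'): step: R->6, L=5; B->plug->B->R->B->L->C->refl->H->L'->E->R'->D->plug->D
Char 6 ('E'): step: R->7, L=5; E->plug->E->R->F->L->D->refl->B->L'->A->R'->A->plug->A
Char 7 ('A'): step: R->0, L->6 (L advanced); A->plug->A->R->D->L->G->refl->F->L'->C->R'->B->plug->B
Char 8 ('E'): step: R->1, L=6; E->plug->E->R->H->L->A->refl->E->L'->G->R'->G->plug->G

Answer: BAAADABG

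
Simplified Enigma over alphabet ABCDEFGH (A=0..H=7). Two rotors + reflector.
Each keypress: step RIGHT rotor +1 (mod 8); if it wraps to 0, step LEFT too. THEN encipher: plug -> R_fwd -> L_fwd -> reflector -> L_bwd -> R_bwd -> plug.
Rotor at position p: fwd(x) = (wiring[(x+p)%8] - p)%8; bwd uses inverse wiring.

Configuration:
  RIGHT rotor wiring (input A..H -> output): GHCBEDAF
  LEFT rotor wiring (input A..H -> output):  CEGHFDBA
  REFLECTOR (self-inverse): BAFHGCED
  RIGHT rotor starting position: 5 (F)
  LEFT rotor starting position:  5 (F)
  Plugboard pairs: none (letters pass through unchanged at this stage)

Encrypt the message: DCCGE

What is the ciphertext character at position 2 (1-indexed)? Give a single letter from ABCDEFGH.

Char 1 ('D'): step: R->6, L=5; D->plug->D->R->B->L->E->refl->G->L'->A->R'->C->plug->C
Char 2 ('C'): step: R->7, L=5; C->plug->C->R->A->L->G->refl->E->L'->B->R'->H->plug->H

H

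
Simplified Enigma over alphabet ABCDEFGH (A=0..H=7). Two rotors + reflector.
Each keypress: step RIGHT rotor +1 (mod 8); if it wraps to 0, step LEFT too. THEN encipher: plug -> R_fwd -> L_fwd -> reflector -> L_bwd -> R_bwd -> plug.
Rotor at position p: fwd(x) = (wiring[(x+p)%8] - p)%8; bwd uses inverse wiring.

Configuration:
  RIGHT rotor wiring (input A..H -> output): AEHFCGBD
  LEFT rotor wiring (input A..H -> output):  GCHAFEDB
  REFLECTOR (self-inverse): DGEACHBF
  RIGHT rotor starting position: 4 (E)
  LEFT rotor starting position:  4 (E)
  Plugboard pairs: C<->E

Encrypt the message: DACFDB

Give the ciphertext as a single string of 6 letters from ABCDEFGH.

Answer: FEBEAF

Derivation:
Char 1 ('D'): step: R->5, L=4; D->plug->D->R->D->L->F->refl->H->L'->C->R'->F->plug->F
Char 2 ('A'): step: R->6, L=4; A->plug->A->R->D->L->F->refl->H->L'->C->R'->C->plug->E
Char 3 ('C'): step: R->7, L=4; C->plug->E->R->G->L->D->refl->A->L'->B->R'->B->plug->B
Char 4 ('F'): step: R->0, L->5 (L advanced); F->plug->F->R->G->L->D->refl->A->L'->H->R'->C->plug->E
Char 5 ('D'): step: R->1, L=5; D->plug->D->R->B->L->G->refl->B->L'->D->R'->A->plug->A
Char 6 ('B'): step: R->2, L=5; B->plug->B->R->D->L->B->refl->G->L'->B->R'->F->plug->F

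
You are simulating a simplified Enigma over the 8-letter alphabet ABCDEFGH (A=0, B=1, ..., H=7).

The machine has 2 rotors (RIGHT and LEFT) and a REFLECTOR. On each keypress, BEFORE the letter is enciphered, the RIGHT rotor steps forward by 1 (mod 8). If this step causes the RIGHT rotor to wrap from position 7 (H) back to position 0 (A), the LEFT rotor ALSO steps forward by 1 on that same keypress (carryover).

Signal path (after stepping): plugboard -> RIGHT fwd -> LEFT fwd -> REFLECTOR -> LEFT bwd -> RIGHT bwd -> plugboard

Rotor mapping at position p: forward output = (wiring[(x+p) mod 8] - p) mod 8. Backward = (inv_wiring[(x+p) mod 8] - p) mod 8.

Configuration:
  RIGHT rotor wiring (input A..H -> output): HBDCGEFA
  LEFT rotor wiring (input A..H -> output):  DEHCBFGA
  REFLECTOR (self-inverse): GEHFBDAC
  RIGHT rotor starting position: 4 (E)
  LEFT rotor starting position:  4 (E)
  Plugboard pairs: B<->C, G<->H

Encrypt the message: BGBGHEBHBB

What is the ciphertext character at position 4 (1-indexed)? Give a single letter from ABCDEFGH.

Char 1 ('B'): step: R->5, L=4; B->plug->C->R->D->L->E->refl->B->L'->B->R'->H->plug->G
Char 2 ('G'): step: R->6, L=4; G->plug->H->R->G->L->D->refl->F->L'->A->R'->G->plug->H
Char 3 ('B'): step: R->7, L=4; B->plug->C->R->C->L->C->refl->H->L'->E->R'->D->plug->D
Char 4 ('G'): step: R->0, L->5 (L advanced); G->plug->H->R->A->L->A->refl->G->L'->D->R'->C->plug->B

B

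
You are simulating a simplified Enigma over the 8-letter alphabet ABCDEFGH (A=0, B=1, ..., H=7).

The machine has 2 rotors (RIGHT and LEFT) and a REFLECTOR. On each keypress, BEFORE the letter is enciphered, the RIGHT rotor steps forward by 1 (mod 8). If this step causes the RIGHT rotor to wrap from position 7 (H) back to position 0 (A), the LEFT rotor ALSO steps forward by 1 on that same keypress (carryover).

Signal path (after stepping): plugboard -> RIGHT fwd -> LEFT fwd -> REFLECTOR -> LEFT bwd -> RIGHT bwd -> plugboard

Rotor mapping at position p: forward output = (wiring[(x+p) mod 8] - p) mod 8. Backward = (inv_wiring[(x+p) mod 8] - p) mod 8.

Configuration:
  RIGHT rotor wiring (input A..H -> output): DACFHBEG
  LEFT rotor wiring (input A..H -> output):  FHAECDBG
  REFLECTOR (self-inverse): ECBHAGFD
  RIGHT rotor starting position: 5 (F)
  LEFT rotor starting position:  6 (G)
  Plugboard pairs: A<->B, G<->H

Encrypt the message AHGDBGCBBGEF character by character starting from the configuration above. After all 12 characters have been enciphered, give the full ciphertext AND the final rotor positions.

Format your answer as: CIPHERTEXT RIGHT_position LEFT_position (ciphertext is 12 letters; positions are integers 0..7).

Answer: DFCGCEACDFAG 1 0

Derivation:
Char 1 ('A'): step: R->6, L=6; A->plug->B->R->A->L->D->refl->H->L'->C->R'->D->plug->D
Char 2 ('H'): step: R->7, L=6; H->plug->G->R->C->L->H->refl->D->L'->A->R'->F->plug->F
Char 3 ('G'): step: R->0, L->7 (L advanced); G->plug->H->R->G->L->E->refl->A->L'->C->R'->C->plug->C
Char 4 ('D'): step: R->1, L=7; D->plug->D->R->G->L->E->refl->A->L'->C->R'->H->plug->G
Char 5 ('B'): step: R->2, L=7; B->plug->A->R->A->L->H->refl->D->L'->F->R'->C->plug->C
Char 6 ('G'): step: R->3, L=7; G->plug->H->R->H->L->C->refl->B->L'->D->R'->E->plug->E
Char 7 ('C'): step: R->4, L=7; C->plug->C->R->A->L->H->refl->D->L'->F->R'->B->plug->A
Char 8 ('B'): step: R->5, L=7; B->plug->A->R->E->L->F->refl->G->L'->B->R'->C->plug->C
Char 9 ('B'): step: R->6, L=7; B->plug->A->R->G->L->E->refl->A->L'->C->R'->D->plug->D
Char 10 ('G'): step: R->7, L=7; G->plug->H->R->F->L->D->refl->H->L'->A->R'->F->plug->F
Char 11 ('E'): step: R->0, L->0 (L advanced); E->plug->E->R->H->L->G->refl->F->L'->A->R'->B->plug->A
Char 12 ('F'): step: R->1, L=0; F->plug->F->R->D->L->E->refl->A->L'->C->R'->H->plug->G
Final: ciphertext=DFCGCEACDFAG, RIGHT=1, LEFT=0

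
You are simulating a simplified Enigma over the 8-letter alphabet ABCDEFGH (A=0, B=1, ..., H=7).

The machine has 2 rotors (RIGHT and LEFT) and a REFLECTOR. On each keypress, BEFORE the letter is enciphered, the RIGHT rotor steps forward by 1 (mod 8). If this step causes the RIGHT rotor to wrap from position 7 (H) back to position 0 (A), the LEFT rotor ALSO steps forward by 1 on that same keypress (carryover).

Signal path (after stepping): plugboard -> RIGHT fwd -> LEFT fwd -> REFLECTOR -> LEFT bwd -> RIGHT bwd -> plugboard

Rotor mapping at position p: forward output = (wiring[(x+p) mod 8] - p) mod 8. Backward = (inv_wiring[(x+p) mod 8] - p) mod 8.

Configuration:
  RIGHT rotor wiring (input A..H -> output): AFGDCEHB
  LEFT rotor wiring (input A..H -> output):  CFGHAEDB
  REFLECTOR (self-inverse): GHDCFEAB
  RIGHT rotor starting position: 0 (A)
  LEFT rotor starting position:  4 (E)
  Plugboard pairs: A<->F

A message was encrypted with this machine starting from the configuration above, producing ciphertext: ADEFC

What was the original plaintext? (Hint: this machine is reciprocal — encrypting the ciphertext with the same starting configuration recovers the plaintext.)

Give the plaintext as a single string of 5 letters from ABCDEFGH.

Char 1 ('A'): step: R->1, L=4; A->plug->F->R->G->L->C->refl->D->L'->H->R'->H->plug->H
Char 2 ('D'): step: R->2, L=4; D->plug->D->R->C->L->H->refl->B->L'->F->R'->E->plug->E
Char 3 ('E'): step: R->3, L=4; E->plug->E->R->G->L->C->refl->D->L'->H->R'->B->plug->B
Char 4 ('F'): step: R->4, L=4; F->plug->A->R->G->L->C->refl->D->L'->H->R'->H->plug->H
Char 5 ('C'): step: R->5, L=4; C->plug->C->R->E->L->G->refl->A->L'->B->R'->F->plug->A

Answer: HEBHA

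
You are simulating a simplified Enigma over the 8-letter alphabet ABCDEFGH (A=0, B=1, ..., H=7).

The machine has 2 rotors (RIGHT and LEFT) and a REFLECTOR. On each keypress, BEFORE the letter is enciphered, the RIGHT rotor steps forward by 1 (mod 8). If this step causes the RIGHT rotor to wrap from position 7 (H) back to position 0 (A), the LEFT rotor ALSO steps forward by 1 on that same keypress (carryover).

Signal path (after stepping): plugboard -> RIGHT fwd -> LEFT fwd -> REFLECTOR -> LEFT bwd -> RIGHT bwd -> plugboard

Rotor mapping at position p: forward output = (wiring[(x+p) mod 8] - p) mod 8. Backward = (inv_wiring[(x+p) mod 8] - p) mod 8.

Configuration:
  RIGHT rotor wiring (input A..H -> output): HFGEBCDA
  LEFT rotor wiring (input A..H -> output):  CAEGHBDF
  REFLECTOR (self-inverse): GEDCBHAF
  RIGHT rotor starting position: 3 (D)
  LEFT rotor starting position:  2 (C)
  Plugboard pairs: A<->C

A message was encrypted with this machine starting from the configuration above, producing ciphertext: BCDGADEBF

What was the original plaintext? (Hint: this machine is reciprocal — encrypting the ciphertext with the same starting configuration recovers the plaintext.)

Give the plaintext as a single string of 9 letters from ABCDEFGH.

Answer: AEFFBCAEA

Derivation:
Char 1 ('B'): step: R->4, L=2; B->plug->B->R->G->L->A->refl->G->L'->H->R'->C->plug->A
Char 2 ('C'): step: R->5, L=2; C->plug->A->R->F->L->D->refl->C->L'->A->R'->E->plug->E
Char 3 ('D'): step: R->6, L=2; D->plug->D->R->H->L->G->refl->A->L'->G->R'->F->plug->F
Char 4 ('G'): step: R->7, L=2; G->plug->G->R->D->L->H->refl->F->L'->C->R'->F->plug->F
Char 5 ('A'): step: R->0, L->3 (L advanced); A->plug->C->R->G->L->F->refl->H->L'->F->R'->B->plug->B
Char 6 ('D'): step: R->1, L=3; D->plug->D->R->A->L->D->refl->C->L'->E->R'->A->plug->C
Char 7 ('E'): step: R->2, L=3; E->plug->E->R->B->L->E->refl->B->L'->H->R'->C->plug->A
Char 8 ('B'): step: R->3, L=3; B->plug->B->R->G->L->F->refl->H->L'->F->R'->E->plug->E
Char 9 ('F'): step: R->4, L=3; F->plug->F->R->B->L->E->refl->B->L'->H->R'->C->plug->A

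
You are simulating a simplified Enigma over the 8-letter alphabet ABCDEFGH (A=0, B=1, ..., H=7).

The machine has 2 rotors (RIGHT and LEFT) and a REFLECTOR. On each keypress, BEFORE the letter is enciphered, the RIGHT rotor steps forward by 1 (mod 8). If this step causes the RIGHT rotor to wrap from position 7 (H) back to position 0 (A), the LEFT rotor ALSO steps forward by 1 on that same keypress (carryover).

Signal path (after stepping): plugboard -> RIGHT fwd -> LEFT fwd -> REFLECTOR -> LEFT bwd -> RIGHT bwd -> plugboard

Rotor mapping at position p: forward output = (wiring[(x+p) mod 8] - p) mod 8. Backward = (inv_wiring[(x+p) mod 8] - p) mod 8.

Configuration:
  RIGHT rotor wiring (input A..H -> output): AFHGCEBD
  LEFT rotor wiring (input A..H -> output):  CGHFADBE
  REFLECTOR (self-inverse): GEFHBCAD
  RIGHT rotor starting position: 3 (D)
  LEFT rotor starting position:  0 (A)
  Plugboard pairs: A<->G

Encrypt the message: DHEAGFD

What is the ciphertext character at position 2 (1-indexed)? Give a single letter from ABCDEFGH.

Char 1 ('D'): step: R->4, L=0; D->plug->D->R->H->L->E->refl->B->L'->G->R'->A->plug->G
Char 2 ('H'): step: R->5, L=0; H->plug->H->R->F->L->D->refl->H->L'->C->R'->F->plug->F

F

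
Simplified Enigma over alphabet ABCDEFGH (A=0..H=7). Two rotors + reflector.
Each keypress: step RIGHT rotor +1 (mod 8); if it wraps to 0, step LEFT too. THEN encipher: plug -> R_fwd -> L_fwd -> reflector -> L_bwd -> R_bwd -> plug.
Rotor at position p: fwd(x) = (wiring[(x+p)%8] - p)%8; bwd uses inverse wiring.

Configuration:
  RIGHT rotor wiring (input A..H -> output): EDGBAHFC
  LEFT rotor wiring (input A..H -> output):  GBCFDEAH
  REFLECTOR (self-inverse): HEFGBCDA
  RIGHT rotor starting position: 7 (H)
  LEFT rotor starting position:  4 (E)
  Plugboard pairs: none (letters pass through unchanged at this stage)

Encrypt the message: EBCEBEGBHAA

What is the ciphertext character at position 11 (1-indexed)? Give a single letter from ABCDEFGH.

Char 1 ('E'): step: R->0, L->5 (L advanced); E->plug->E->R->A->L->H->refl->A->L'->G->R'->C->plug->C
Char 2 ('B'): step: R->1, L=5; B->plug->B->R->F->L->F->refl->C->L'->C->R'->A->plug->A
Char 3 ('C'): step: R->2, L=5; C->plug->C->R->G->L->A->refl->H->L'->A->R'->F->plug->F
Char 4 ('E'): step: R->3, L=5; E->plug->E->R->H->L->G->refl->D->L'->B->R'->F->plug->F
Char 5 ('B'): step: R->4, L=5; B->plug->B->R->D->L->B->refl->E->L'->E->R'->A->plug->A
Char 6 ('E'): step: R->5, L=5; E->plug->E->R->G->L->A->refl->H->L'->A->R'->B->plug->B
Char 7 ('G'): step: R->6, L=5; G->plug->G->R->C->L->C->refl->F->L'->F->R'->D->plug->D
Char 8 ('B'): step: R->7, L=5; B->plug->B->R->F->L->F->refl->C->L'->C->R'->E->plug->E
Char 9 ('H'): step: R->0, L->6 (L advanced); H->plug->H->R->C->L->A->refl->H->L'->F->R'->G->plug->G
Char 10 ('A'): step: R->1, L=6; A->plug->A->R->C->L->A->refl->H->L'->F->R'->B->plug->B
Char 11 ('A'): step: R->2, L=6; A->plug->A->R->E->L->E->refl->B->L'->B->R'->H->plug->H

H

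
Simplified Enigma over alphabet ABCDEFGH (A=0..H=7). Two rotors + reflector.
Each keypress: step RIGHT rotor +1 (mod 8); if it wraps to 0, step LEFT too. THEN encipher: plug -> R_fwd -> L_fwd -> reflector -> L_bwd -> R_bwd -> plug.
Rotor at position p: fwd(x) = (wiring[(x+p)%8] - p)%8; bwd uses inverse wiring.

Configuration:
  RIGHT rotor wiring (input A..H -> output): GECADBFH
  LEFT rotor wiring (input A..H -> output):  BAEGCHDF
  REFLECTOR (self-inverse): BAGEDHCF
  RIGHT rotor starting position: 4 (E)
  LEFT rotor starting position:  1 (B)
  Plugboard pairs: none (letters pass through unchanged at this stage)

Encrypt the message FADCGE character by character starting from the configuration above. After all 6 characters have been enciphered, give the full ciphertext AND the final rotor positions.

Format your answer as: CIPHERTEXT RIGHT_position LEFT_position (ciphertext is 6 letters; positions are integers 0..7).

Answer: AHBBAB 2 2

Derivation:
Char 1 ('F'): step: R->5, L=1; F->plug->F->R->F->L->C->refl->G->L'->E->R'->A->plug->A
Char 2 ('A'): step: R->6, L=1; A->plug->A->R->H->L->A->refl->B->L'->D->R'->H->plug->H
Char 3 ('D'): step: R->7, L=1; D->plug->D->R->D->L->B->refl->A->L'->H->R'->B->plug->B
Char 4 ('C'): step: R->0, L->2 (L advanced); C->plug->C->R->C->L->A->refl->B->L'->E->R'->B->plug->B
Char 5 ('G'): step: R->1, L=2; G->plug->G->R->G->L->H->refl->F->L'->D->R'->A->plug->A
Char 6 ('E'): step: R->2, L=2; E->plug->E->R->D->L->F->refl->H->L'->G->R'->B->plug->B
Final: ciphertext=AHBBAB, RIGHT=2, LEFT=2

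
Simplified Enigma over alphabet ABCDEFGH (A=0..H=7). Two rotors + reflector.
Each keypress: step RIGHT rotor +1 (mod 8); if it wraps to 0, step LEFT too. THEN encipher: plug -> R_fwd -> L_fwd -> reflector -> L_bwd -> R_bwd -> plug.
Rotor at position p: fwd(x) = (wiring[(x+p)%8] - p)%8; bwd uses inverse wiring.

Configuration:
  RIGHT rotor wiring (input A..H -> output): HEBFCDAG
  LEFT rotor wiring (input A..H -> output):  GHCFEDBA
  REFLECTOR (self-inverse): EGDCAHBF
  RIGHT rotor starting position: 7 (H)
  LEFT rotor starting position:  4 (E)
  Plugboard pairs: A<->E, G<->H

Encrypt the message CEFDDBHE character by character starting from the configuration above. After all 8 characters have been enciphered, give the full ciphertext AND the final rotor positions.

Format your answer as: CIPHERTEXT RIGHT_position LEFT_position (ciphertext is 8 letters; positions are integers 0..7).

Answer: GBGBCHEC 7 5

Derivation:
Char 1 ('C'): step: R->0, L->5 (L advanced); C->plug->C->R->B->L->E->refl->A->L'->G->R'->H->plug->G
Char 2 ('E'): step: R->1, L=5; E->plug->A->R->D->L->B->refl->G->L'->A->R'->B->plug->B
Char 3 ('F'): step: R->2, L=5; F->plug->F->R->E->L->C->refl->D->L'->C->R'->H->plug->G
Char 4 ('D'): step: R->3, L=5; D->plug->D->R->F->L->F->refl->H->L'->H->R'->B->plug->B
Char 5 ('D'): step: R->4, L=5; D->plug->D->R->C->L->D->refl->C->L'->E->R'->C->plug->C
Char 6 ('B'): step: R->5, L=5; B->plug->B->R->D->L->B->refl->G->L'->A->R'->G->plug->H
Char 7 ('H'): step: R->6, L=5; H->plug->G->R->E->L->C->refl->D->L'->C->R'->A->plug->E
Char 8 ('E'): step: R->7, L=5; E->plug->A->R->H->L->H->refl->F->L'->F->R'->C->plug->C
Final: ciphertext=GBGBCHEC, RIGHT=7, LEFT=5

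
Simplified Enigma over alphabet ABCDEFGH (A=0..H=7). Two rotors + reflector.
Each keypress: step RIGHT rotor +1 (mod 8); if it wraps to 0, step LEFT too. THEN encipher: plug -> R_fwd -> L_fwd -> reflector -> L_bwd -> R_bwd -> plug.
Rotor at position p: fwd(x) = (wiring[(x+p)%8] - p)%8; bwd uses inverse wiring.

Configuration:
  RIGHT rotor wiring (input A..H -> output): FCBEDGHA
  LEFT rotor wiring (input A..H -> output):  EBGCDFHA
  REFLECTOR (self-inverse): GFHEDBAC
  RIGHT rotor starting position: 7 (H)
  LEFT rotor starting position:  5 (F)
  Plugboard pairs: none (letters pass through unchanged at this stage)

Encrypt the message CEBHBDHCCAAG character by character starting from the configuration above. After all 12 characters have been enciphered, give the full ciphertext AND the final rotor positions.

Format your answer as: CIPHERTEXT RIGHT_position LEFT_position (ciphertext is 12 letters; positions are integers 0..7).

Answer: GCDBDHFEHBFH 3 7

Derivation:
Char 1 ('C'): step: R->0, L->6 (L advanced); C->plug->C->R->B->L->C->refl->H->L'->H->R'->G->plug->G
Char 2 ('E'): step: R->1, L=6; E->plug->E->R->F->L->E->refl->D->L'->D->R'->C->plug->C
Char 3 ('B'): step: R->2, L=6; B->plug->B->R->C->L->G->refl->A->L'->E->R'->D->plug->D
Char 4 ('H'): step: R->3, L=6; H->plug->H->R->G->L->F->refl->B->L'->A->R'->B->plug->B
Char 5 ('B'): step: R->4, L=6; B->plug->B->R->C->L->G->refl->A->L'->E->R'->D->plug->D
Char 6 ('D'): step: R->5, L=6; D->plug->D->R->A->L->B->refl->F->L'->G->R'->H->plug->H
Char 7 ('H'): step: R->6, L=6; H->plug->H->R->A->L->B->refl->F->L'->G->R'->F->plug->F
Char 8 ('C'): step: R->7, L=6; C->plug->C->R->D->L->D->refl->E->L'->F->R'->E->plug->E
Char 9 ('C'): step: R->0, L->7 (L advanced); C->plug->C->R->B->L->F->refl->B->L'->A->R'->H->plug->H
Char 10 ('A'): step: R->1, L=7; A->plug->A->R->B->L->F->refl->B->L'->A->R'->B->plug->B
Char 11 ('A'): step: R->2, L=7; A->plug->A->R->H->L->A->refl->G->L'->G->R'->F->plug->F
Char 12 ('G'): step: R->3, L=7; G->plug->G->R->H->L->A->refl->G->L'->G->R'->H->plug->H
Final: ciphertext=GCDBDHFEHBFH, RIGHT=3, LEFT=7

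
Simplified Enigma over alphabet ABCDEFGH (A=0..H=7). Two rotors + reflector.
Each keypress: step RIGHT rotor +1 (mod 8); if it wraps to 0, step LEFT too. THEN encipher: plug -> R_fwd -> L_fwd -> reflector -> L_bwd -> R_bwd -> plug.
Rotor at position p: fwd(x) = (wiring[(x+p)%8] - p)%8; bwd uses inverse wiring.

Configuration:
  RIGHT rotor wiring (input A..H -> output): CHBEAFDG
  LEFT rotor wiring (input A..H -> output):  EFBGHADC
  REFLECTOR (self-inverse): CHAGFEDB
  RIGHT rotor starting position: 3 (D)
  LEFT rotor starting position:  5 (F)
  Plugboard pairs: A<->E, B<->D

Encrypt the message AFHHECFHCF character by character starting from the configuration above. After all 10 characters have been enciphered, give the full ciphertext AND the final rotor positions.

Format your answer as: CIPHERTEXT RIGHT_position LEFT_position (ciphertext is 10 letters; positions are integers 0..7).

Answer: FGCEBEDAGA 5 6

Derivation:
Char 1 ('A'): step: R->4, L=5; A->plug->E->R->G->L->B->refl->H->L'->D->R'->F->plug->F
Char 2 ('F'): step: R->5, L=5; F->plug->F->R->E->L->A->refl->C->L'->H->R'->G->plug->G
Char 3 ('H'): step: R->6, L=5; H->plug->H->R->H->L->C->refl->A->L'->E->R'->C->plug->C
Char 4 ('H'): step: R->7, L=5; H->plug->H->R->E->L->A->refl->C->L'->H->R'->A->plug->E
Char 5 ('E'): step: R->0, L->6 (L advanced); E->plug->A->R->C->L->G->refl->D->L'->E->R'->D->plug->B
Char 6 ('C'): step: R->1, L=6; C->plug->C->R->D->L->H->refl->B->L'->G->R'->A->plug->E
Char 7 ('F'): step: R->2, L=6; F->plug->F->R->E->L->D->refl->G->L'->C->R'->B->plug->D
Char 8 ('H'): step: R->3, L=6; H->plug->H->R->G->L->B->refl->H->L'->D->R'->E->plug->A
Char 9 ('C'): step: R->4, L=6; C->plug->C->R->H->L->C->refl->A->L'->F->R'->G->plug->G
Char 10 ('F'): step: R->5, L=6; F->plug->F->R->E->L->D->refl->G->L'->C->R'->E->plug->A
Final: ciphertext=FGCEBEDAGA, RIGHT=5, LEFT=6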